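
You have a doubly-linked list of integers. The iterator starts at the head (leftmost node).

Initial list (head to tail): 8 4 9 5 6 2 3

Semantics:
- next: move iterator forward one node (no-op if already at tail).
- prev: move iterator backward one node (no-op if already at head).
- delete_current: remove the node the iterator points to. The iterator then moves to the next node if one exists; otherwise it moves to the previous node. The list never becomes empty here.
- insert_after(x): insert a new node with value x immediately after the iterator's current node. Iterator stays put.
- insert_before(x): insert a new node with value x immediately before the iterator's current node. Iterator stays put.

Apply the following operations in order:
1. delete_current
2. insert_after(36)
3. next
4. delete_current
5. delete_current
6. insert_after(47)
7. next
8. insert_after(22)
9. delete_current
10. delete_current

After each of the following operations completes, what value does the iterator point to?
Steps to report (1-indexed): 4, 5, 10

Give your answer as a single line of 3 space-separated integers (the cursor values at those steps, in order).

Answer: 9 5 6

Derivation:
After 1 (delete_current): list=[4, 9, 5, 6, 2, 3] cursor@4
After 2 (insert_after(36)): list=[4, 36, 9, 5, 6, 2, 3] cursor@4
After 3 (next): list=[4, 36, 9, 5, 6, 2, 3] cursor@36
After 4 (delete_current): list=[4, 9, 5, 6, 2, 3] cursor@9
After 5 (delete_current): list=[4, 5, 6, 2, 3] cursor@5
After 6 (insert_after(47)): list=[4, 5, 47, 6, 2, 3] cursor@5
After 7 (next): list=[4, 5, 47, 6, 2, 3] cursor@47
After 8 (insert_after(22)): list=[4, 5, 47, 22, 6, 2, 3] cursor@47
After 9 (delete_current): list=[4, 5, 22, 6, 2, 3] cursor@22
After 10 (delete_current): list=[4, 5, 6, 2, 3] cursor@6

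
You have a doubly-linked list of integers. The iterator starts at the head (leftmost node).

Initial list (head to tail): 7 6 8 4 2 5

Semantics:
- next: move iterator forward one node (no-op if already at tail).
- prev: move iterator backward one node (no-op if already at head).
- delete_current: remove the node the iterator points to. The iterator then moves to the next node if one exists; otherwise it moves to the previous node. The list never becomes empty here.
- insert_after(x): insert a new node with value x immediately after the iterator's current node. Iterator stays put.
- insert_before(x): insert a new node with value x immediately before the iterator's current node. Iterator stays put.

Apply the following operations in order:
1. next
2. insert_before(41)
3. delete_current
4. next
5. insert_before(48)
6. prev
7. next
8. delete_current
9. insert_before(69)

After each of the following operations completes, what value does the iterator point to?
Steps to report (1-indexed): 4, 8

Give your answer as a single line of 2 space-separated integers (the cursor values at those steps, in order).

Answer: 4 2

Derivation:
After 1 (next): list=[7, 6, 8, 4, 2, 5] cursor@6
After 2 (insert_before(41)): list=[7, 41, 6, 8, 4, 2, 5] cursor@6
After 3 (delete_current): list=[7, 41, 8, 4, 2, 5] cursor@8
After 4 (next): list=[7, 41, 8, 4, 2, 5] cursor@4
After 5 (insert_before(48)): list=[7, 41, 8, 48, 4, 2, 5] cursor@4
After 6 (prev): list=[7, 41, 8, 48, 4, 2, 5] cursor@48
After 7 (next): list=[7, 41, 8, 48, 4, 2, 5] cursor@4
After 8 (delete_current): list=[7, 41, 8, 48, 2, 5] cursor@2
After 9 (insert_before(69)): list=[7, 41, 8, 48, 69, 2, 5] cursor@2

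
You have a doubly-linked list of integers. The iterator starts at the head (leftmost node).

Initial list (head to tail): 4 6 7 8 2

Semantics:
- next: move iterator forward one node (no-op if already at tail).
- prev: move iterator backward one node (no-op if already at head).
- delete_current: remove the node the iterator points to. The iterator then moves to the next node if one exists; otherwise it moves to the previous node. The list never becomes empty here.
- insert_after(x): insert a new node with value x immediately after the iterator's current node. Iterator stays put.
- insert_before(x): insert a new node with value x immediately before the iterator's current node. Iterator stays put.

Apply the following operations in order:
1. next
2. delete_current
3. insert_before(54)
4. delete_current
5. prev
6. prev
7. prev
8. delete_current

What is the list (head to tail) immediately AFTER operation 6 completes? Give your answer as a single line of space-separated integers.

Answer: 4 54 8 2

Derivation:
After 1 (next): list=[4, 6, 7, 8, 2] cursor@6
After 2 (delete_current): list=[4, 7, 8, 2] cursor@7
After 3 (insert_before(54)): list=[4, 54, 7, 8, 2] cursor@7
After 4 (delete_current): list=[4, 54, 8, 2] cursor@8
After 5 (prev): list=[4, 54, 8, 2] cursor@54
After 6 (prev): list=[4, 54, 8, 2] cursor@4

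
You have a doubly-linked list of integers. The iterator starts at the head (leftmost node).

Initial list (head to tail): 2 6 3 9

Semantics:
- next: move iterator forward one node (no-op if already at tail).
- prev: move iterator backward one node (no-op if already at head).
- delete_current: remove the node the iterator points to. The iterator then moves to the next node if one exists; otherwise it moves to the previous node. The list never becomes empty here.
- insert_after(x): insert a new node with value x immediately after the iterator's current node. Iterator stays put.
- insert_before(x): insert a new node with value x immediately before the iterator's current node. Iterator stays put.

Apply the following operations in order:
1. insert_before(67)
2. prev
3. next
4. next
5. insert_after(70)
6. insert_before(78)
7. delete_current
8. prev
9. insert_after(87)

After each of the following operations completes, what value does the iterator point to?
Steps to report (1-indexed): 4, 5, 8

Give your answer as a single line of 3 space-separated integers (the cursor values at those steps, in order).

Answer: 6 6 78

Derivation:
After 1 (insert_before(67)): list=[67, 2, 6, 3, 9] cursor@2
After 2 (prev): list=[67, 2, 6, 3, 9] cursor@67
After 3 (next): list=[67, 2, 6, 3, 9] cursor@2
After 4 (next): list=[67, 2, 6, 3, 9] cursor@6
After 5 (insert_after(70)): list=[67, 2, 6, 70, 3, 9] cursor@6
After 6 (insert_before(78)): list=[67, 2, 78, 6, 70, 3, 9] cursor@6
After 7 (delete_current): list=[67, 2, 78, 70, 3, 9] cursor@70
After 8 (prev): list=[67, 2, 78, 70, 3, 9] cursor@78
After 9 (insert_after(87)): list=[67, 2, 78, 87, 70, 3, 9] cursor@78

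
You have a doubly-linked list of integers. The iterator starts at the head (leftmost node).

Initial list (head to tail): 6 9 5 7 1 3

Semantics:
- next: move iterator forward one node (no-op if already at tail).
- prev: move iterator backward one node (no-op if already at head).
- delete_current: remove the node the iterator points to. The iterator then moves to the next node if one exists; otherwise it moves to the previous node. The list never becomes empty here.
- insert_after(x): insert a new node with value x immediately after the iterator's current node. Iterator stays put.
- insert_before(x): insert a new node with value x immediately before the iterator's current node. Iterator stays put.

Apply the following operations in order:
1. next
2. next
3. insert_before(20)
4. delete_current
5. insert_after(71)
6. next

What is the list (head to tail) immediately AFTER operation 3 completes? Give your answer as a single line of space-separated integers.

Answer: 6 9 20 5 7 1 3

Derivation:
After 1 (next): list=[6, 9, 5, 7, 1, 3] cursor@9
After 2 (next): list=[6, 9, 5, 7, 1, 3] cursor@5
After 3 (insert_before(20)): list=[6, 9, 20, 5, 7, 1, 3] cursor@5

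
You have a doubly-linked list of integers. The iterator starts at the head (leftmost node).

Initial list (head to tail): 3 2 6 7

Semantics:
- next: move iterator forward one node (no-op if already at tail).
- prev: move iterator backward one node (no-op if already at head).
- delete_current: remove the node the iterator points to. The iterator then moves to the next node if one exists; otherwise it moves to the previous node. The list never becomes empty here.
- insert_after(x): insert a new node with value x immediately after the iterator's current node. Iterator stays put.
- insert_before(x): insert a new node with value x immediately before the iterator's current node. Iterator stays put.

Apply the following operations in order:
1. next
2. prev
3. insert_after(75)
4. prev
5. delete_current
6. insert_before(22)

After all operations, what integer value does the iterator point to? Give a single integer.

After 1 (next): list=[3, 2, 6, 7] cursor@2
After 2 (prev): list=[3, 2, 6, 7] cursor@3
After 3 (insert_after(75)): list=[3, 75, 2, 6, 7] cursor@3
After 4 (prev): list=[3, 75, 2, 6, 7] cursor@3
After 5 (delete_current): list=[75, 2, 6, 7] cursor@75
After 6 (insert_before(22)): list=[22, 75, 2, 6, 7] cursor@75

Answer: 75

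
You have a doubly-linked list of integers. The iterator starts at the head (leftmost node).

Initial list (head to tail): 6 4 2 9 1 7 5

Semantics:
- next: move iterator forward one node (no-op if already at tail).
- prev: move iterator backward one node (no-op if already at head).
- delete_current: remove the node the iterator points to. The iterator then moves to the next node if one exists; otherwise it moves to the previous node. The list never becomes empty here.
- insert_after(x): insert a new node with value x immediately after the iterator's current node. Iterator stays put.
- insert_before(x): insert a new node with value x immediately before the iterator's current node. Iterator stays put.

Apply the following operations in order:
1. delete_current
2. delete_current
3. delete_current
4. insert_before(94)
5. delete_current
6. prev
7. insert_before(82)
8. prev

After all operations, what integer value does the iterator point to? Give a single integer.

After 1 (delete_current): list=[4, 2, 9, 1, 7, 5] cursor@4
After 2 (delete_current): list=[2, 9, 1, 7, 5] cursor@2
After 3 (delete_current): list=[9, 1, 7, 5] cursor@9
After 4 (insert_before(94)): list=[94, 9, 1, 7, 5] cursor@9
After 5 (delete_current): list=[94, 1, 7, 5] cursor@1
After 6 (prev): list=[94, 1, 7, 5] cursor@94
After 7 (insert_before(82)): list=[82, 94, 1, 7, 5] cursor@94
After 8 (prev): list=[82, 94, 1, 7, 5] cursor@82

Answer: 82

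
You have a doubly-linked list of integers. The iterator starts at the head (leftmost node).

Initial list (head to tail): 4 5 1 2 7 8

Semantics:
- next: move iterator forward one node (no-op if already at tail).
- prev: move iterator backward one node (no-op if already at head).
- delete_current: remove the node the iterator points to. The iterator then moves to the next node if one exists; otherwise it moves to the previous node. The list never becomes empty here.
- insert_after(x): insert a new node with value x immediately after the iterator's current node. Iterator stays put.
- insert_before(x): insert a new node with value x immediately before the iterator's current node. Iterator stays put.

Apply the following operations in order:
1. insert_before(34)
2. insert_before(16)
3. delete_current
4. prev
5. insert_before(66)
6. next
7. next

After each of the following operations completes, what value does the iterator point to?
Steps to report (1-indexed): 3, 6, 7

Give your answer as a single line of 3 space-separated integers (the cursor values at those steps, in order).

After 1 (insert_before(34)): list=[34, 4, 5, 1, 2, 7, 8] cursor@4
After 2 (insert_before(16)): list=[34, 16, 4, 5, 1, 2, 7, 8] cursor@4
After 3 (delete_current): list=[34, 16, 5, 1, 2, 7, 8] cursor@5
After 4 (prev): list=[34, 16, 5, 1, 2, 7, 8] cursor@16
After 5 (insert_before(66)): list=[34, 66, 16, 5, 1, 2, 7, 8] cursor@16
After 6 (next): list=[34, 66, 16, 5, 1, 2, 7, 8] cursor@5
After 7 (next): list=[34, 66, 16, 5, 1, 2, 7, 8] cursor@1

Answer: 5 5 1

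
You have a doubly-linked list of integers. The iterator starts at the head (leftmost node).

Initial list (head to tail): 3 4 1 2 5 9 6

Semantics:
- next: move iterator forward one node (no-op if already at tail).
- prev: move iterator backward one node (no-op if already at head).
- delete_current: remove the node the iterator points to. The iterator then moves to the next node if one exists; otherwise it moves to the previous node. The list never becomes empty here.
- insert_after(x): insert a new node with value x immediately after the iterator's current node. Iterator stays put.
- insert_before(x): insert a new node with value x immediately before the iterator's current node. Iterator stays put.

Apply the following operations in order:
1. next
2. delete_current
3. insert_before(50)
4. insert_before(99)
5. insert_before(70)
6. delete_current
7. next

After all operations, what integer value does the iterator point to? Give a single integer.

Answer: 5

Derivation:
After 1 (next): list=[3, 4, 1, 2, 5, 9, 6] cursor@4
After 2 (delete_current): list=[3, 1, 2, 5, 9, 6] cursor@1
After 3 (insert_before(50)): list=[3, 50, 1, 2, 5, 9, 6] cursor@1
After 4 (insert_before(99)): list=[3, 50, 99, 1, 2, 5, 9, 6] cursor@1
After 5 (insert_before(70)): list=[3, 50, 99, 70, 1, 2, 5, 9, 6] cursor@1
After 6 (delete_current): list=[3, 50, 99, 70, 2, 5, 9, 6] cursor@2
After 7 (next): list=[3, 50, 99, 70, 2, 5, 9, 6] cursor@5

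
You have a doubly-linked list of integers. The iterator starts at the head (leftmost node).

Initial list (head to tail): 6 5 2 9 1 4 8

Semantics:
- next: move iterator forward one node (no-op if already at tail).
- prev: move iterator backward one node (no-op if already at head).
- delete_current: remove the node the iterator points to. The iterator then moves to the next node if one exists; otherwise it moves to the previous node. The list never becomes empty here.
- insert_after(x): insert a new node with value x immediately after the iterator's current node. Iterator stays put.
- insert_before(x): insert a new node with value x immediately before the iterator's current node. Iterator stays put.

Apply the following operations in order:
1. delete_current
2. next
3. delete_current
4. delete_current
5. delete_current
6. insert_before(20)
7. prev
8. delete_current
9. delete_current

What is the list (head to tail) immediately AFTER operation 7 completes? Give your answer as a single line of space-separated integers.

After 1 (delete_current): list=[5, 2, 9, 1, 4, 8] cursor@5
After 2 (next): list=[5, 2, 9, 1, 4, 8] cursor@2
After 3 (delete_current): list=[5, 9, 1, 4, 8] cursor@9
After 4 (delete_current): list=[5, 1, 4, 8] cursor@1
After 5 (delete_current): list=[5, 4, 8] cursor@4
After 6 (insert_before(20)): list=[5, 20, 4, 8] cursor@4
After 7 (prev): list=[5, 20, 4, 8] cursor@20

Answer: 5 20 4 8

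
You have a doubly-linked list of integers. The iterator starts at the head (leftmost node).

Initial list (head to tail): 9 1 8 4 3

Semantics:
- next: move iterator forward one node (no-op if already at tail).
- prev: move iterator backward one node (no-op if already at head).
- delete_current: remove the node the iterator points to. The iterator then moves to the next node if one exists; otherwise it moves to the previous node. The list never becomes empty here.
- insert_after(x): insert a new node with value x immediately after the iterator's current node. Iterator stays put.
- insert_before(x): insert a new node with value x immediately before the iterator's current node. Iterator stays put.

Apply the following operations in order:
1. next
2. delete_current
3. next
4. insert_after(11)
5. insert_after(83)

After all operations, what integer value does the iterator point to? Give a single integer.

After 1 (next): list=[9, 1, 8, 4, 3] cursor@1
After 2 (delete_current): list=[9, 8, 4, 3] cursor@8
After 3 (next): list=[9, 8, 4, 3] cursor@4
After 4 (insert_after(11)): list=[9, 8, 4, 11, 3] cursor@4
After 5 (insert_after(83)): list=[9, 8, 4, 83, 11, 3] cursor@4

Answer: 4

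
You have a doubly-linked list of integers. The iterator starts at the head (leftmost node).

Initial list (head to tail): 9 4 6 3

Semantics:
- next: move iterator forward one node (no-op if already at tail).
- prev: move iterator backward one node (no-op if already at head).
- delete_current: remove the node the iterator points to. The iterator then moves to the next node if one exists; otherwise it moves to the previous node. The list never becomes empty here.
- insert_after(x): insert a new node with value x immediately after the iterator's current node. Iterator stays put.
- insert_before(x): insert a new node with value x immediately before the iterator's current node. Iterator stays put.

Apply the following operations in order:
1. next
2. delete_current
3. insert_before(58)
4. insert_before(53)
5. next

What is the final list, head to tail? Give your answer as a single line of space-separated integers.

Answer: 9 58 53 6 3

Derivation:
After 1 (next): list=[9, 4, 6, 3] cursor@4
After 2 (delete_current): list=[9, 6, 3] cursor@6
After 3 (insert_before(58)): list=[9, 58, 6, 3] cursor@6
After 4 (insert_before(53)): list=[9, 58, 53, 6, 3] cursor@6
After 5 (next): list=[9, 58, 53, 6, 3] cursor@3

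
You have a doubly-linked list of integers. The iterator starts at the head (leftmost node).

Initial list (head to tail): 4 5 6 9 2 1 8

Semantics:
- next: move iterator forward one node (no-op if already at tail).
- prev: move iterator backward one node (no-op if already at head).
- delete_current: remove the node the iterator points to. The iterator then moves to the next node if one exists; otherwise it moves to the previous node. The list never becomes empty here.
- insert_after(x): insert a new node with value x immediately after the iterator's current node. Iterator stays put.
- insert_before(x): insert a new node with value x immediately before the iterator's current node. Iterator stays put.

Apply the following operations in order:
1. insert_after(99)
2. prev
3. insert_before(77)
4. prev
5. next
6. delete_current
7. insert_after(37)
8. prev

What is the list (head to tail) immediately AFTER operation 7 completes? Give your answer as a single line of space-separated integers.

Answer: 77 99 37 5 6 9 2 1 8

Derivation:
After 1 (insert_after(99)): list=[4, 99, 5, 6, 9, 2, 1, 8] cursor@4
After 2 (prev): list=[4, 99, 5, 6, 9, 2, 1, 8] cursor@4
After 3 (insert_before(77)): list=[77, 4, 99, 5, 6, 9, 2, 1, 8] cursor@4
After 4 (prev): list=[77, 4, 99, 5, 6, 9, 2, 1, 8] cursor@77
After 5 (next): list=[77, 4, 99, 5, 6, 9, 2, 1, 8] cursor@4
After 6 (delete_current): list=[77, 99, 5, 6, 9, 2, 1, 8] cursor@99
After 7 (insert_after(37)): list=[77, 99, 37, 5, 6, 9, 2, 1, 8] cursor@99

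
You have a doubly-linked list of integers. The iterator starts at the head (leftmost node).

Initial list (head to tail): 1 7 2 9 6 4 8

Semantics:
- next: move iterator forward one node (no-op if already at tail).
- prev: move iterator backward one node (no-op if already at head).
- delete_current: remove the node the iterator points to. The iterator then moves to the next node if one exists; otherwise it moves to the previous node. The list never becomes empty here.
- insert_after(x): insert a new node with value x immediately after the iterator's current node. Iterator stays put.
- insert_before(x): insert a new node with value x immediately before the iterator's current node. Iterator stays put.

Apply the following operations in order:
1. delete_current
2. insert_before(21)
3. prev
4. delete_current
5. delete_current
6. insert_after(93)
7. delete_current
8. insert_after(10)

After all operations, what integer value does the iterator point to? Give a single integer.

Answer: 93

Derivation:
After 1 (delete_current): list=[7, 2, 9, 6, 4, 8] cursor@7
After 2 (insert_before(21)): list=[21, 7, 2, 9, 6, 4, 8] cursor@7
After 3 (prev): list=[21, 7, 2, 9, 6, 4, 8] cursor@21
After 4 (delete_current): list=[7, 2, 9, 6, 4, 8] cursor@7
After 5 (delete_current): list=[2, 9, 6, 4, 8] cursor@2
After 6 (insert_after(93)): list=[2, 93, 9, 6, 4, 8] cursor@2
After 7 (delete_current): list=[93, 9, 6, 4, 8] cursor@93
After 8 (insert_after(10)): list=[93, 10, 9, 6, 4, 8] cursor@93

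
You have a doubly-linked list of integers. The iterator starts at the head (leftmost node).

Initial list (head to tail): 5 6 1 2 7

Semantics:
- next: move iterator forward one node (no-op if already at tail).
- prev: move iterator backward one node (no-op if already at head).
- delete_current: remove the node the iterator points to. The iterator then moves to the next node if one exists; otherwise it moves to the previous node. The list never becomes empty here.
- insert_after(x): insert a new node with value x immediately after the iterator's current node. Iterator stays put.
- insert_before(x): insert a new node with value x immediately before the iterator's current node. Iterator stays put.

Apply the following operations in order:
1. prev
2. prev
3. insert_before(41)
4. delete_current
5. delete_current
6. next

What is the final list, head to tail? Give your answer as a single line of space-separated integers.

After 1 (prev): list=[5, 6, 1, 2, 7] cursor@5
After 2 (prev): list=[5, 6, 1, 2, 7] cursor@5
After 3 (insert_before(41)): list=[41, 5, 6, 1, 2, 7] cursor@5
After 4 (delete_current): list=[41, 6, 1, 2, 7] cursor@6
After 5 (delete_current): list=[41, 1, 2, 7] cursor@1
After 6 (next): list=[41, 1, 2, 7] cursor@2

Answer: 41 1 2 7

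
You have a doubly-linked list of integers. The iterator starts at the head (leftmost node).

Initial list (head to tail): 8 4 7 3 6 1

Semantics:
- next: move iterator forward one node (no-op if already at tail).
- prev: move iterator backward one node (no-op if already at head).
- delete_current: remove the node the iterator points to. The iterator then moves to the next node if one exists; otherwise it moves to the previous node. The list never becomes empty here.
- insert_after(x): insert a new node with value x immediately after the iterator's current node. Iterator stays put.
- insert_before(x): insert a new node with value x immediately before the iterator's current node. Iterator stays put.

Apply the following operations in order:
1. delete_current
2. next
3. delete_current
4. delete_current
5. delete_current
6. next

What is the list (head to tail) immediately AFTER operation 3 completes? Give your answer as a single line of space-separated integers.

After 1 (delete_current): list=[4, 7, 3, 6, 1] cursor@4
After 2 (next): list=[4, 7, 3, 6, 1] cursor@7
After 3 (delete_current): list=[4, 3, 6, 1] cursor@3

Answer: 4 3 6 1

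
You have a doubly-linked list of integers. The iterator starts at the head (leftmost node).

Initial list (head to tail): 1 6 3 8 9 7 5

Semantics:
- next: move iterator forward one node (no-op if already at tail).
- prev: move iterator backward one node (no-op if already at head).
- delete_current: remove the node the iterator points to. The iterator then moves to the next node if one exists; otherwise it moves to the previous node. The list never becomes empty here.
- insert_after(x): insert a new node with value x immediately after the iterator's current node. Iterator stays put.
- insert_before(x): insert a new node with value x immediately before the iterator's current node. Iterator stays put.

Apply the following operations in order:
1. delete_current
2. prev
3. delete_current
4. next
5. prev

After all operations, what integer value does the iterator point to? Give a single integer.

After 1 (delete_current): list=[6, 3, 8, 9, 7, 5] cursor@6
After 2 (prev): list=[6, 3, 8, 9, 7, 5] cursor@6
After 3 (delete_current): list=[3, 8, 9, 7, 5] cursor@3
After 4 (next): list=[3, 8, 9, 7, 5] cursor@8
After 5 (prev): list=[3, 8, 9, 7, 5] cursor@3

Answer: 3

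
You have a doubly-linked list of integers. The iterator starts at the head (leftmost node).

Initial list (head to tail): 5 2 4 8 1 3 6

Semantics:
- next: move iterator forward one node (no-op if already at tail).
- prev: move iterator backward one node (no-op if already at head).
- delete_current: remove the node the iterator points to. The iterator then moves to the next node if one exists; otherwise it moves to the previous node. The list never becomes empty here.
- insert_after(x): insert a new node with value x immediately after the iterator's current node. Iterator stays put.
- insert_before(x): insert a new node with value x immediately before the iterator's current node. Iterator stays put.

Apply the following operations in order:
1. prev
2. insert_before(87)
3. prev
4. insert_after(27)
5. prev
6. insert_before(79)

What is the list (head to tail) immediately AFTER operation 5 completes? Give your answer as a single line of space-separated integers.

Answer: 87 27 5 2 4 8 1 3 6

Derivation:
After 1 (prev): list=[5, 2, 4, 8, 1, 3, 6] cursor@5
After 2 (insert_before(87)): list=[87, 5, 2, 4, 8, 1, 3, 6] cursor@5
After 3 (prev): list=[87, 5, 2, 4, 8, 1, 3, 6] cursor@87
After 4 (insert_after(27)): list=[87, 27, 5, 2, 4, 8, 1, 3, 6] cursor@87
After 5 (prev): list=[87, 27, 5, 2, 4, 8, 1, 3, 6] cursor@87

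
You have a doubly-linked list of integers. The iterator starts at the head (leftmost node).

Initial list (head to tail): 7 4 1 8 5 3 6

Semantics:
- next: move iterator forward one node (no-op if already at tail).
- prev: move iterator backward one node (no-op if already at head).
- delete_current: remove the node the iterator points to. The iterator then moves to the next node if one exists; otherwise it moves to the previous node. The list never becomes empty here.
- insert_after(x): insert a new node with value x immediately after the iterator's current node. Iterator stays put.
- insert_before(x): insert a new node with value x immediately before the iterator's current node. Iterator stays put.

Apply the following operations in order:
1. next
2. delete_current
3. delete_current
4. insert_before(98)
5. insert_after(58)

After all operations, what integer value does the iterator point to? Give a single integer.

After 1 (next): list=[7, 4, 1, 8, 5, 3, 6] cursor@4
After 2 (delete_current): list=[7, 1, 8, 5, 3, 6] cursor@1
After 3 (delete_current): list=[7, 8, 5, 3, 6] cursor@8
After 4 (insert_before(98)): list=[7, 98, 8, 5, 3, 6] cursor@8
After 5 (insert_after(58)): list=[7, 98, 8, 58, 5, 3, 6] cursor@8

Answer: 8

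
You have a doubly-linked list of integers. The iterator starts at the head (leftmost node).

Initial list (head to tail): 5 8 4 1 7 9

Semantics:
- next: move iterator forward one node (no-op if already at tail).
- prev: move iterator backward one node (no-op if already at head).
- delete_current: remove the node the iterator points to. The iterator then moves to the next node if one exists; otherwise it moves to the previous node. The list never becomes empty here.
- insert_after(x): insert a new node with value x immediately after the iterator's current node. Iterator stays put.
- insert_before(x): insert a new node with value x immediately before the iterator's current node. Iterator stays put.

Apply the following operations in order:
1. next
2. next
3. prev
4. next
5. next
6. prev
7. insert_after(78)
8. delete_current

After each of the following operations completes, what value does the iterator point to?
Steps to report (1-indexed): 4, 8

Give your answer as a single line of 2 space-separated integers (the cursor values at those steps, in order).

Answer: 4 78

Derivation:
After 1 (next): list=[5, 8, 4, 1, 7, 9] cursor@8
After 2 (next): list=[5, 8, 4, 1, 7, 9] cursor@4
After 3 (prev): list=[5, 8, 4, 1, 7, 9] cursor@8
After 4 (next): list=[5, 8, 4, 1, 7, 9] cursor@4
After 5 (next): list=[5, 8, 4, 1, 7, 9] cursor@1
After 6 (prev): list=[5, 8, 4, 1, 7, 9] cursor@4
After 7 (insert_after(78)): list=[5, 8, 4, 78, 1, 7, 9] cursor@4
After 8 (delete_current): list=[5, 8, 78, 1, 7, 9] cursor@78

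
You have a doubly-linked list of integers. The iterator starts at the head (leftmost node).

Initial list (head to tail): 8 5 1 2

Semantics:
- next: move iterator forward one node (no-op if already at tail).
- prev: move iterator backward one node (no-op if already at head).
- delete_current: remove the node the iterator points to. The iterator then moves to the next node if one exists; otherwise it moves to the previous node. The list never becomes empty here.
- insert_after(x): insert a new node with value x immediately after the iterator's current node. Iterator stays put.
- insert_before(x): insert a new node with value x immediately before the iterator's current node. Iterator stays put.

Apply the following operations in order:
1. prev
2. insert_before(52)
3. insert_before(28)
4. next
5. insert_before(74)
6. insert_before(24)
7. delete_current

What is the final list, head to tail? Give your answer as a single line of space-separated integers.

After 1 (prev): list=[8, 5, 1, 2] cursor@8
After 2 (insert_before(52)): list=[52, 8, 5, 1, 2] cursor@8
After 3 (insert_before(28)): list=[52, 28, 8, 5, 1, 2] cursor@8
After 4 (next): list=[52, 28, 8, 5, 1, 2] cursor@5
After 5 (insert_before(74)): list=[52, 28, 8, 74, 5, 1, 2] cursor@5
After 6 (insert_before(24)): list=[52, 28, 8, 74, 24, 5, 1, 2] cursor@5
After 7 (delete_current): list=[52, 28, 8, 74, 24, 1, 2] cursor@1

Answer: 52 28 8 74 24 1 2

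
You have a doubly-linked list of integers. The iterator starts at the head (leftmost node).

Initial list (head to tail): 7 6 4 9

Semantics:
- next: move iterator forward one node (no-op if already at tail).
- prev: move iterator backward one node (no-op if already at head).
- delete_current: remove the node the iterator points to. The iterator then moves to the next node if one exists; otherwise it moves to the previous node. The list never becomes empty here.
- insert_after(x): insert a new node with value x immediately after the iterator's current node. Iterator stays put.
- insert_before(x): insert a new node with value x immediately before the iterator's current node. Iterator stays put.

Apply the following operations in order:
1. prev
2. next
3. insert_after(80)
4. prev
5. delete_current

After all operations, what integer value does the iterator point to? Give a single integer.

After 1 (prev): list=[7, 6, 4, 9] cursor@7
After 2 (next): list=[7, 6, 4, 9] cursor@6
After 3 (insert_after(80)): list=[7, 6, 80, 4, 9] cursor@6
After 4 (prev): list=[7, 6, 80, 4, 9] cursor@7
After 5 (delete_current): list=[6, 80, 4, 9] cursor@6

Answer: 6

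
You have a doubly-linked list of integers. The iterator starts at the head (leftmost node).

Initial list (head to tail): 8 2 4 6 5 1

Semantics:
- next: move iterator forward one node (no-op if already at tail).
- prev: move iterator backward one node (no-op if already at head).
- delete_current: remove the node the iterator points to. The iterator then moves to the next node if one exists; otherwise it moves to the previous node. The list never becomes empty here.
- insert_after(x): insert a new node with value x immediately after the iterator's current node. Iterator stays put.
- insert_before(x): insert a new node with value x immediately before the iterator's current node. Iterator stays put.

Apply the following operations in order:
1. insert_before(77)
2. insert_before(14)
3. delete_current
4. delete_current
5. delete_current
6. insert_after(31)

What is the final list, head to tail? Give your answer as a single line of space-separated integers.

After 1 (insert_before(77)): list=[77, 8, 2, 4, 6, 5, 1] cursor@8
After 2 (insert_before(14)): list=[77, 14, 8, 2, 4, 6, 5, 1] cursor@8
After 3 (delete_current): list=[77, 14, 2, 4, 6, 5, 1] cursor@2
After 4 (delete_current): list=[77, 14, 4, 6, 5, 1] cursor@4
After 5 (delete_current): list=[77, 14, 6, 5, 1] cursor@6
After 6 (insert_after(31)): list=[77, 14, 6, 31, 5, 1] cursor@6

Answer: 77 14 6 31 5 1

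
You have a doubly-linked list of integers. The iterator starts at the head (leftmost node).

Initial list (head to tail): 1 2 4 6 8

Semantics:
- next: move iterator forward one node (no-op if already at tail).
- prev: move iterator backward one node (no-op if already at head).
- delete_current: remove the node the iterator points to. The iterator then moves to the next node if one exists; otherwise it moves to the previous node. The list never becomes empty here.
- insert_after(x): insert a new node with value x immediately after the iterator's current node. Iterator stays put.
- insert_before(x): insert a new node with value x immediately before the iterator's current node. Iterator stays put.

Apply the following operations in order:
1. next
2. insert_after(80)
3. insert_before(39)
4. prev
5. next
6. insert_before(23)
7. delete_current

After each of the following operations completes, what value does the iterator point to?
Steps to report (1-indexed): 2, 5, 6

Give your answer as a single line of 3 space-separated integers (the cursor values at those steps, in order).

Answer: 2 2 2

Derivation:
After 1 (next): list=[1, 2, 4, 6, 8] cursor@2
After 2 (insert_after(80)): list=[1, 2, 80, 4, 6, 8] cursor@2
After 3 (insert_before(39)): list=[1, 39, 2, 80, 4, 6, 8] cursor@2
After 4 (prev): list=[1, 39, 2, 80, 4, 6, 8] cursor@39
After 5 (next): list=[1, 39, 2, 80, 4, 6, 8] cursor@2
After 6 (insert_before(23)): list=[1, 39, 23, 2, 80, 4, 6, 8] cursor@2
After 7 (delete_current): list=[1, 39, 23, 80, 4, 6, 8] cursor@80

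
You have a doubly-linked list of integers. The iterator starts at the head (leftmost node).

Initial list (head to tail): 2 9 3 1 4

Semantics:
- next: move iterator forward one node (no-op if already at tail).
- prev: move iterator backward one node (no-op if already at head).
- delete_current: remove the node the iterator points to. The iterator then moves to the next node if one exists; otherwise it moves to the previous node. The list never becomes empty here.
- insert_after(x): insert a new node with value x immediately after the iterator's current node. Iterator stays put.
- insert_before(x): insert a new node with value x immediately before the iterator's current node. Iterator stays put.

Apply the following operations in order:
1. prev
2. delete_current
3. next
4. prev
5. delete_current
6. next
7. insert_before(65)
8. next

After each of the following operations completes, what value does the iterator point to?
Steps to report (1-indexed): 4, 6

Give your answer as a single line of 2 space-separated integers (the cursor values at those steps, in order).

After 1 (prev): list=[2, 9, 3, 1, 4] cursor@2
After 2 (delete_current): list=[9, 3, 1, 4] cursor@9
After 3 (next): list=[9, 3, 1, 4] cursor@3
After 4 (prev): list=[9, 3, 1, 4] cursor@9
After 5 (delete_current): list=[3, 1, 4] cursor@3
After 6 (next): list=[3, 1, 4] cursor@1
After 7 (insert_before(65)): list=[3, 65, 1, 4] cursor@1
After 8 (next): list=[3, 65, 1, 4] cursor@4

Answer: 9 1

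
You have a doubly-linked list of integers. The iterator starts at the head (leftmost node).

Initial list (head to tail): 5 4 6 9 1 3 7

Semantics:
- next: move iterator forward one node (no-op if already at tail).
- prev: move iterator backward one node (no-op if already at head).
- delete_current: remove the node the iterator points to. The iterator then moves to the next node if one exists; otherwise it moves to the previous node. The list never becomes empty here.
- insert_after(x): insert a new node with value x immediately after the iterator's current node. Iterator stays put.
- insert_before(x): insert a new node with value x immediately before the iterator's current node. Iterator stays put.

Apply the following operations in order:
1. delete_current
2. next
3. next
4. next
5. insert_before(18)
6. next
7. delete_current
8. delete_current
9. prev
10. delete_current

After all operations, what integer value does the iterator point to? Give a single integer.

After 1 (delete_current): list=[4, 6, 9, 1, 3, 7] cursor@4
After 2 (next): list=[4, 6, 9, 1, 3, 7] cursor@6
After 3 (next): list=[4, 6, 9, 1, 3, 7] cursor@9
After 4 (next): list=[4, 6, 9, 1, 3, 7] cursor@1
After 5 (insert_before(18)): list=[4, 6, 9, 18, 1, 3, 7] cursor@1
After 6 (next): list=[4, 6, 9, 18, 1, 3, 7] cursor@3
After 7 (delete_current): list=[4, 6, 9, 18, 1, 7] cursor@7
After 8 (delete_current): list=[4, 6, 9, 18, 1] cursor@1
After 9 (prev): list=[4, 6, 9, 18, 1] cursor@18
After 10 (delete_current): list=[4, 6, 9, 1] cursor@1

Answer: 1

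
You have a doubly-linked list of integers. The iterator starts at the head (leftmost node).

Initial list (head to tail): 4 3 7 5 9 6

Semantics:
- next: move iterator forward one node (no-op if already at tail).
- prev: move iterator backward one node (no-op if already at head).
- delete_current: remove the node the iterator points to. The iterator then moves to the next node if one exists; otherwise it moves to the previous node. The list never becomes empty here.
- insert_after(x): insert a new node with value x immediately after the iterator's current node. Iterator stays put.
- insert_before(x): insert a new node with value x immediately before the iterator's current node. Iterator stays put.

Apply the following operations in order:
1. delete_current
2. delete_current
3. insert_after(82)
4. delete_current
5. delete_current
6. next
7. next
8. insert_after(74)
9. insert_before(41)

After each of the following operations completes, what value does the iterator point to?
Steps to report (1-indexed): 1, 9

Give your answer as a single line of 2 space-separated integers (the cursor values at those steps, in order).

After 1 (delete_current): list=[3, 7, 5, 9, 6] cursor@3
After 2 (delete_current): list=[7, 5, 9, 6] cursor@7
After 3 (insert_after(82)): list=[7, 82, 5, 9, 6] cursor@7
After 4 (delete_current): list=[82, 5, 9, 6] cursor@82
After 5 (delete_current): list=[5, 9, 6] cursor@5
After 6 (next): list=[5, 9, 6] cursor@9
After 7 (next): list=[5, 9, 6] cursor@6
After 8 (insert_after(74)): list=[5, 9, 6, 74] cursor@6
After 9 (insert_before(41)): list=[5, 9, 41, 6, 74] cursor@6

Answer: 3 6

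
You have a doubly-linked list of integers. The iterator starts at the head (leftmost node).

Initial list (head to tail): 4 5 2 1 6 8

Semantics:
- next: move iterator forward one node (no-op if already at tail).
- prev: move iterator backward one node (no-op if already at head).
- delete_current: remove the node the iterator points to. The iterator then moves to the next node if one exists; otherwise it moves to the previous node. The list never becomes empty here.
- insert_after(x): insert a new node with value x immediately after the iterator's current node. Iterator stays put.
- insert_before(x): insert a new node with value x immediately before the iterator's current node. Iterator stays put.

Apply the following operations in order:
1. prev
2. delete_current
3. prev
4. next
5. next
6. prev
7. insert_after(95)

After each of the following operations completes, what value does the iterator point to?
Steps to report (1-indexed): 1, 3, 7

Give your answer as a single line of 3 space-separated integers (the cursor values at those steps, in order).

Answer: 4 5 2

Derivation:
After 1 (prev): list=[4, 5, 2, 1, 6, 8] cursor@4
After 2 (delete_current): list=[5, 2, 1, 6, 8] cursor@5
After 3 (prev): list=[5, 2, 1, 6, 8] cursor@5
After 4 (next): list=[5, 2, 1, 6, 8] cursor@2
After 5 (next): list=[5, 2, 1, 6, 8] cursor@1
After 6 (prev): list=[5, 2, 1, 6, 8] cursor@2
After 7 (insert_after(95)): list=[5, 2, 95, 1, 6, 8] cursor@2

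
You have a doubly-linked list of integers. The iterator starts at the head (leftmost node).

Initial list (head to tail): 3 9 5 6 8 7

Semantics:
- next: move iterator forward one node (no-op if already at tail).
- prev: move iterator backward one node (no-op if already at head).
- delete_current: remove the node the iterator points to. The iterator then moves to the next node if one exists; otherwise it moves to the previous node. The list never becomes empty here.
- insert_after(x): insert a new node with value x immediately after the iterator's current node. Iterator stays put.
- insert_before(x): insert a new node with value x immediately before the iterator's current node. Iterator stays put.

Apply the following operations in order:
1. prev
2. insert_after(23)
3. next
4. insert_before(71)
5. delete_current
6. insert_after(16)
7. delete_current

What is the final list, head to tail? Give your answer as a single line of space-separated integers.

After 1 (prev): list=[3, 9, 5, 6, 8, 7] cursor@3
After 2 (insert_after(23)): list=[3, 23, 9, 5, 6, 8, 7] cursor@3
After 3 (next): list=[3, 23, 9, 5, 6, 8, 7] cursor@23
After 4 (insert_before(71)): list=[3, 71, 23, 9, 5, 6, 8, 7] cursor@23
After 5 (delete_current): list=[3, 71, 9, 5, 6, 8, 7] cursor@9
After 6 (insert_after(16)): list=[3, 71, 9, 16, 5, 6, 8, 7] cursor@9
After 7 (delete_current): list=[3, 71, 16, 5, 6, 8, 7] cursor@16

Answer: 3 71 16 5 6 8 7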